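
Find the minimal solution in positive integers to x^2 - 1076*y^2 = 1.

First expand sqrt(1076) as a continued fraction. With x_i = (sqrt(1076) + m_i)/d_i and (m_0, d_0) = (0, 1): a_0 = floor(sqrt(1076)) = 32, since 32^2 = 1024 <= 1076 < 1089 = 33^2.
Iterate m_{i+1} = d_i*a_i - m_i, d_{i+1} = (1076 - m_{i+1}^2)/d_i, a_{i+1} = floor((a_0 + m_{i+1})/d_{i+1}):
  m_1 = 1*32 - 0 = 32, d_1 = (1076 - 32^2)/1 = 52/1 = 52, a_1 = floor((32 + 32)/52) = 1.
  m_2 = 52*1 - 32 = 20, d_2 = (1076 - 20^2)/52 = 676/52 = 13, a_2 = floor((32 + 20)/13) = 4.
  m_3 = 13*4 - 20 = 32, d_3 = (1076 - 32^2)/13 = 52/13 = 4, a_3 = floor((32 + 32)/4) = 16.
  m_4 = 4*16 - 32 = 32, d_4 = (1076 - 32^2)/4 = 52/4 = 13, a_4 = floor((32 + 32)/13) = 4.
  m_5 = 13*4 - 32 = 20, d_5 = (1076 - 20^2)/13 = 676/13 = 52, a_5 = floor((32 + 20)/52) = 1.
  m_6 = 52*1 - 20 = 32, d_6 = (1076 - 32^2)/52 = 52/52 = 1, a_6 = floor((32 + 32)/1) = 64.
  m_7 = 1*64 - 32 = 32, d_7 = (1076 - 32^2)/1 = 52/1 = 52: (m_7, d_7) = (m_1, d_1) = (32, 52), so from here the quotients repeat a_1, ..., a_6; the period length is 6.
So sqrt(1076) = [32; (1, 4, 16, 4, 1, 64)] with period length k = 6.
k is even, so the fundamental solution of x^2 - 1076y^2 = 1 is (p_{k-1}, q_{k-1}) = (p_5, q_5); compute convergents through index 5.
Convergents (p_i = a_i*p_{i-1} + p_{i-2}, q_i = a_i*q_{i-1} + q_{i-2} with p_{-2}=0, p_{-1}=1, q_{-2}=1, q_{-1}=0):
  i=0: a_0=32, p_0 = 32*1 + 0 = 32, q_0 = 32*0 + 1 = 1.
  i=1: a_1=1, p_1 = 1*32 + 1 = 33, q_1 = 1*1 + 0 = 1.
  i=2: a_2=4, p_2 = 4*33 + 32 = 164, q_2 = 4*1 + 1 = 5.
  i=3: a_3=16, p_3 = 16*164 + 33 = 2657, q_3 = 16*5 + 1 = 81.
  i=4: a_4=4, p_4 = 4*2657 + 164 = 10792, q_4 = 4*81 + 5 = 329.
  i=5: a_5=1, p_5 = 1*10792 + 2657 = 13449, q_5 = 1*329 + 81 = 410.
Check: 13449^2 - 1076*410^2 = 180875601 - 180875600 = 1, so (x, y) = (13449, 410) solves the equation, and by the theorem it is the least positive solution.

(x, y) = (13449, 410)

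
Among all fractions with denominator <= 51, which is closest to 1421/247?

Expand x = 1421/247 as a continued fraction with the Euclidean algorithm:
  1421 = 5*247 + 186, so a_0 = 5.
  247 = 1*186 + 61, so a_1 = 1.
  186 = 3*61 + 3, so a_2 = 3.
  61 = 20*3 + 1, so a_3 = 20.
  3 = 3*1 + 0, so a_4 = 3.
so x = [5; 1, 3, 20, 3].
Convergents (p_i = a_i*p_{i-1} + p_{i-2}, q_i = a_i*q_{i-1} + q_{i-2} with p_{-2}=0, p_{-1}=1, q_{-2}=1, q_{-1}=0), until the denominator exceeds 51:
  i=0: a_0=5, p_0 = 5*1 + 0 = 5, q_0 = 5*0 + 1 = 1.
  i=1: a_1=1, p_1 = 1*5 + 1 = 6, q_1 = 1*1 + 0 = 1.
  i=2: a_2=3, p_2 = 3*6 + 5 = 23, q_2 = 3*1 + 1 = 4.
  i=3: a_3=20, p_3 = 20*23 + 6 = 466, q_3 = 20*4 + 1 = 81.
q_3 = 81 > 51, so the last convergent with denominator <= 51 is p_2/q_2 = 23/4.
The closest fraction with denominator <= 51 is either p_2/q_2 or the intermediate fraction (k*p_2 + p_1)/(k*q_2 + q_1) with the largest k >= 1 whose denominator stays <= 51; these approach x as k grows, and every other convergent or intermediate fraction in range is farther away.
Largest k: floor((51 - q_1)/q_2) = floor((51 - 1)/4) = 12.
That gives (12*23 + 6)/(12*4 + 1) = 282/49.
Compare the errors: |x - 23/4| = |1421*4 - 23*247|/(247*4) = 3/988, and |x - 282/49| = |1421*49 - 282*247|/(247*49) = 25/12103.
Cross-multiplying, 25*988 = 24700 < 36309 = 3*12103, so 25/12103 is smaller: the intermediate fraction 282/49 is closer to x than 23/4.

282/49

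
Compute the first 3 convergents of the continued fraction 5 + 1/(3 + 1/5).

Using the convergent recurrence p_i = a_i*p_{i-1} + p_{i-2}, q_i = a_i*q_{i-1} + q_{i-2} with p_{-2}=0, p_{-1}=1, q_{-2}=1, q_{-1}=0:
  i=0: a_0=5, p_0 = 5*1 + 0 = 5, q_0 = 5*0 + 1 = 1.
  i=1: a_1=3, p_1 = 3*5 + 1 = 16, q_1 = 3*1 + 0 = 3.
  i=2: a_2=5, p_2 = 5*16 + 5 = 85, q_2 = 5*3 + 1 = 16.

5/1, 16/3, 85/16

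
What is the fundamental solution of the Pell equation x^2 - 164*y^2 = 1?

First expand sqrt(164) as a continued fraction. With x_i = (sqrt(164) + m_i)/d_i and (m_0, d_0) = (0, 1): a_0 = floor(sqrt(164)) = 12, since 12^2 = 144 <= 164 < 169 = 13^2.
Iterate m_{i+1} = d_i*a_i - m_i, d_{i+1} = (164 - m_{i+1}^2)/d_i, a_{i+1} = floor((a_0 + m_{i+1})/d_{i+1}):
  m_1 = 1*12 - 0 = 12, d_1 = (164 - 12^2)/1 = 20/1 = 20, a_1 = floor((12 + 12)/20) = 1.
  m_2 = 20*1 - 12 = 8, d_2 = (164 - 8^2)/20 = 100/20 = 5, a_2 = floor((12 + 8)/5) = 4.
  m_3 = 5*4 - 8 = 12, d_3 = (164 - 12^2)/5 = 20/5 = 4, a_3 = floor((12 + 12)/4) = 6.
  m_4 = 4*6 - 12 = 12, d_4 = (164 - 12^2)/4 = 20/4 = 5, a_4 = floor((12 + 12)/5) = 4.
  m_5 = 5*4 - 12 = 8, d_5 = (164 - 8^2)/5 = 100/5 = 20, a_5 = floor((12 + 8)/20) = 1.
  m_6 = 20*1 - 8 = 12, d_6 = (164 - 12^2)/20 = 20/20 = 1, a_6 = floor((12 + 12)/1) = 24.
  m_7 = 1*24 - 12 = 12, d_7 = (164 - 12^2)/1 = 20/1 = 20: (m_7, d_7) = (m_1, d_1) = (12, 20), so from here the quotients repeat a_1, ..., a_6; the period length is 6.
So sqrt(164) = [12; (1, 4, 6, 4, 1, 24)] with period length k = 6.
k is even, so the fundamental solution of x^2 - 164y^2 = 1 is (p_{k-1}, q_{k-1}) = (p_5, q_5); compute convergents through index 5.
Convergents (p_i = a_i*p_{i-1} + p_{i-2}, q_i = a_i*q_{i-1} + q_{i-2} with p_{-2}=0, p_{-1}=1, q_{-2}=1, q_{-1}=0):
  i=0: a_0=12, p_0 = 12*1 + 0 = 12, q_0 = 12*0 + 1 = 1.
  i=1: a_1=1, p_1 = 1*12 + 1 = 13, q_1 = 1*1 + 0 = 1.
  i=2: a_2=4, p_2 = 4*13 + 12 = 64, q_2 = 4*1 + 1 = 5.
  i=3: a_3=6, p_3 = 6*64 + 13 = 397, q_3 = 6*5 + 1 = 31.
  i=4: a_4=4, p_4 = 4*397 + 64 = 1652, q_4 = 4*31 + 5 = 129.
  i=5: a_5=1, p_5 = 1*1652 + 397 = 2049, q_5 = 1*129 + 31 = 160.
Check: 2049^2 - 164*160^2 = 4198401 - 4198400 = 1, so (x, y) = (2049, 160) solves the equation, and by the theorem it is the least positive solution.

(x, y) = (2049, 160)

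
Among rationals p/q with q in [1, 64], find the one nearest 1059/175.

Expand x = 1059/175 as a continued fraction with the Euclidean algorithm:
  1059 = 6*175 + 9, so a_0 = 6.
  175 = 19*9 + 4, so a_1 = 19.
  9 = 2*4 + 1, so a_2 = 2.
  4 = 4*1 + 0, so a_3 = 4.
so x = [6; 19, 2, 4].
Convergents (p_i = a_i*p_{i-1} + p_{i-2}, q_i = a_i*q_{i-1} + q_{i-2} with p_{-2}=0, p_{-1}=1, q_{-2}=1, q_{-1}=0), until the denominator exceeds 64:
  i=0: a_0=6, p_0 = 6*1 + 0 = 6, q_0 = 6*0 + 1 = 1.
  i=1: a_1=19, p_1 = 19*6 + 1 = 115, q_1 = 19*1 + 0 = 19.
  i=2: a_2=2, p_2 = 2*115 + 6 = 236, q_2 = 2*19 + 1 = 39.
  i=3: a_3=4, p_3 = 4*236 + 115 = 1059, q_3 = 4*39 + 19 = 175.
q_3 = 175 > 64, so the last convergent with denominator <= 64 is p_2/q_2 = 236/39.
The closest fraction with denominator <= 64 is either p_2/q_2 or the intermediate fraction (k*p_2 + p_1)/(k*q_2 + q_1) with the largest k >= 1 whose denominator stays <= 64; these approach x as k grows, and every other convergent or intermediate fraction in range is farther away.
Largest k: floor((64 - q_1)/q_2) = floor((64 - 19)/39) = 1.
That gives (1*236 + 115)/(1*39 + 19) = 351/58.
Compare the errors: |x - 236/39| = |1059*39 - 236*175|/(175*39) = 1/6825, and |x - 351/58| = |1059*58 - 351*175|/(175*58) = 3/10150.
Cross-multiplying, 1*10150 = 10150 < 20475 = 3*6825, so 1/6825 is smaller: the convergent 236/39 is closer to x than 351/58.

236/39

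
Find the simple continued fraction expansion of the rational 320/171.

[1; 1, 6, 1, 3, 2, 2]

Run the Euclidean algorithm on 320 and 171; the successive quotients are the partial quotients a_0, a_1, ... (each step inverts the fractional part left over by the previous one):
  320 = 1*171 + 149, so a_0 = 1.
  171 = 1*149 + 22, so a_1 = 1.
  149 = 6*22 + 17, so a_2 = 6.
  22 = 1*17 + 5, so a_3 = 1.
  17 = 3*5 + 2, so a_4 = 3.
  5 = 2*2 + 1, so a_5 = 2.
  2 = 2*1 + 0, so a_6 = 2.
The remainder reaches 0 after 7 divisions, so the expansion has 7 partial quotients, read off in order.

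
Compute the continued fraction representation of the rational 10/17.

Run the Euclidean algorithm on 10 and 17; the successive quotients are the partial quotients a_0, a_1, ... (each step inverts the fractional part left over by the previous one):
  10 = 0*17 + 10, so a_0 = 0.
  17 = 1*10 + 7, so a_1 = 1.
  10 = 1*7 + 3, so a_2 = 1.
  7 = 2*3 + 1, so a_3 = 2.
  3 = 3*1 + 0, so a_4 = 3.
The remainder reaches 0 after 5 divisions, so the expansion has 5 partial quotients, read off in order.

[0; 1, 1, 2, 3]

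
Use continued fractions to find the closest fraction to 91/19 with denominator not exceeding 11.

Expand x = 91/19 as a continued fraction with the Euclidean algorithm:
  91 = 4*19 + 15, so a_0 = 4.
  19 = 1*15 + 4, so a_1 = 1.
  15 = 3*4 + 3, so a_2 = 3.
  4 = 1*3 + 1, so a_3 = 1.
  3 = 3*1 + 0, so a_4 = 3.
so x = [4; 1, 3, 1, 3].
Convergents (p_i = a_i*p_{i-1} + p_{i-2}, q_i = a_i*q_{i-1} + q_{i-2} with p_{-2}=0, p_{-1}=1, q_{-2}=1, q_{-1}=0), until the denominator exceeds 11:
  i=0: a_0=4, p_0 = 4*1 + 0 = 4, q_0 = 4*0 + 1 = 1.
  i=1: a_1=1, p_1 = 1*4 + 1 = 5, q_1 = 1*1 + 0 = 1.
  i=2: a_2=3, p_2 = 3*5 + 4 = 19, q_2 = 3*1 + 1 = 4.
  i=3: a_3=1, p_3 = 1*19 + 5 = 24, q_3 = 1*4 + 1 = 5.
  i=4: a_4=3, p_4 = 3*24 + 19 = 91, q_4 = 3*5 + 4 = 19.
q_4 = 19 > 11, so the last convergent with denominator <= 11 is p_3/q_3 = 24/5.
The closest fraction with denominator <= 11 is either p_3/q_3 or the intermediate fraction (k*p_3 + p_2)/(k*q_3 + q_2) with the largest k >= 1 whose denominator stays <= 11; these approach x as k grows, and every other convergent or intermediate fraction in range is farther away.
Largest k: floor((11 - q_2)/q_3) = floor((11 - 4)/5) = 1.
That gives (1*24 + 19)/(1*5 + 4) = 43/9.
Compare the errors: |x - 24/5| = |91*5 - 24*19|/(19*5) = 1/95, and |x - 43/9| = |91*9 - 43*19|/(19*9) = 2/171.
Cross-multiplying, 1*171 = 171 < 190 = 2*95, so 1/95 is smaller: the convergent 24/5 is closer to x than 43/9.

24/5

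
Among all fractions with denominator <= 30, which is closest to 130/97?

39/29

Expand x = 130/97 as a continued fraction with the Euclidean algorithm:
  130 = 1*97 + 33, so a_0 = 1.
  97 = 2*33 + 31, so a_1 = 2.
  33 = 1*31 + 2, so a_2 = 1.
  31 = 15*2 + 1, so a_3 = 15.
  2 = 2*1 + 0, so a_4 = 2.
so x = [1; 2, 1, 15, 2].
Convergents (p_i = a_i*p_{i-1} + p_{i-2}, q_i = a_i*q_{i-1} + q_{i-2} with p_{-2}=0, p_{-1}=1, q_{-2}=1, q_{-1}=0), until the denominator exceeds 30:
  i=0: a_0=1, p_0 = 1*1 + 0 = 1, q_0 = 1*0 + 1 = 1.
  i=1: a_1=2, p_1 = 2*1 + 1 = 3, q_1 = 2*1 + 0 = 2.
  i=2: a_2=1, p_2 = 1*3 + 1 = 4, q_2 = 1*2 + 1 = 3.
  i=3: a_3=15, p_3 = 15*4 + 3 = 63, q_3 = 15*3 + 2 = 47.
q_3 = 47 > 30, so the last convergent with denominator <= 30 is p_2/q_2 = 4/3.
The closest fraction with denominator <= 30 is either p_2/q_2 or the intermediate fraction (k*p_2 + p_1)/(k*q_2 + q_1) with the largest k >= 1 whose denominator stays <= 30; these approach x as k grows, and every other convergent or intermediate fraction in range is farther away.
Largest k: floor((30 - q_1)/q_2) = floor((30 - 2)/3) = 9.
That gives (9*4 + 3)/(9*3 + 2) = 39/29.
Compare the errors: |x - 4/3| = |130*3 - 4*97|/(97*3) = 2/291, and |x - 39/29| = |130*29 - 39*97|/(97*29) = 13/2813.
Cross-multiplying, 13*291 = 3783 < 5626 = 2*2813, so 13/2813 is smaller: the intermediate fraction 39/29 is closer to x than 4/3.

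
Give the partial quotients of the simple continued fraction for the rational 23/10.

[2; 3, 3]

Run the Euclidean algorithm on 23 and 10; the successive quotients are the partial quotients a_0, a_1, ... (each step inverts the fractional part left over by the previous one):
  23 = 2*10 + 3, so a_0 = 2.
  10 = 3*3 + 1, so a_1 = 3.
  3 = 3*1 + 0, so a_2 = 3.
The remainder reaches 0 after 3 divisions, so the expansion has 3 partial quotients, read off in order.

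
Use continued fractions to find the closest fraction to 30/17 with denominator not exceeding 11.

Expand x = 30/17 as a continued fraction with the Euclidean algorithm:
  30 = 1*17 + 13, so a_0 = 1.
  17 = 1*13 + 4, so a_1 = 1.
  13 = 3*4 + 1, so a_2 = 3.
  4 = 4*1 + 0, so a_3 = 4.
so x = [1; 1, 3, 4].
Convergents (p_i = a_i*p_{i-1} + p_{i-2}, q_i = a_i*q_{i-1} + q_{i-2} with p_{-2}=0, p_{-1}=1, q_{-2}=1, q_{-1}=0), until the denominator exceeds 11:
  i=0: a_0=1, p_0 = 1*1 + 0 = 1, q_0 = 1*0 + 1 = 1.
  i=1: a_1=1, p_1 = 1*1 + 1 = 2, q_1 = 1*1 + 0 = 1.
  i=2: a_2=3, p_2 = 3*2 + 1 = 7, q_2 = 3*1 + 1 = 4.
  i=3: a_3=4, p_3 = 4*7 + 2 = 30, q_3 = 4*4 + 1 = 17.
q_3 = 17 > 11, so the last convergent with denominator <= 11 is p_2/q_2 = 7/4.
The closest fraction with denominator <= 11 is either p_2/q_2 or the intermediate fraction (k*p_2 + p_1)/(k*q_2 + q_1) with the largest k >= 1 whose denominator stays <= 11; these approach x as k grows, and every other convergent or intermediate fraction in range is farther away.
Largest k: floor((11 - q_1)/q_2) = floor((11 - 1)/4) = 2.
That gives (2*7 + 2)/(2*4 + 1) = 16/9.
Compare the errors: |x - 7/4| = |30*4 - 7*17|/(17*4) = 1/68, and |x - 16/9| = |30*9 - 16*17|/(17*9) = 2/153.
Cross-multiplying, 2*68 = 136 < 153 = 1*153, so 2/153 is smaller: the intermediate fraction 16/9 is closer to x than 7/4.

16/9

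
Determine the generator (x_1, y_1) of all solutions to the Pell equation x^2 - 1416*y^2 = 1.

First expand sqrt(1416) as a continued fraction. With x_i = (sqrt(1416) + m_i)/d_i and (m_0, d_0) = (0, 1): a_0 = floor(sqrt(1416)) = 37, since 37^2 = 1369 <= 1416 < 1444 = 38^2.
Iterate m_{i+1} = d_i*a_i - m_i, d_{i+1} = (1416 - m_{i+1}^2)/d_i, a_{i+1} = floor((a_0 + m_{i+1})/d_{i+1}):
  m_1 = 1*37 - 0 = 37, d_1 = (1416 - 37^2)/1 = 47/1 = 47, a_1 = floor((37 + 37)/47) = 1.
  m_2 = 47*1 - 37 = 10, d_2 = (1416 - 10^2)/47 = 1316/47 = 28, a_2 = floor((37 + 10)/28) = 1.
  m_3 = 28*1 - 10 = 18, d_3 = (1416 - 18^2)/28 = 1092/28 = 39, a_3 = floor((37 + 18)/39) = 1.
  m_4 = 39*1 - 18 = 21, d_4 = (1416 - 21^2)/39 = 975/39 = 25, a_4 = floor((37 + 21)/25) = 2.
  m_5 = 25*2 - 21 = 29, d_5 = (1416 - 29^2)/25 = 575/25 = 23, a_5 = floor((37 + 29)/23) = 2.
  m_6 = 23*2 - 29 = 17, d_6 = (1416 - 17^2)/23 = 1127/23 = 49, a_6 = floor((37 + 17)/49) = 1.
  m_7 = 49*1 - 17 = 32, d_7 = (1416 - 32^2)/49 = 392/49 = 8, a_7 = floor((37 + 32)/8) = 8.
  m_8 = 8*8 - 32 = 32, d_8 = (1416 - 32^2)/8 = 392/8 = 49, a_8 = floor((37 + 32)/49) = 1.
  m_9 = 49*1 - 32 = 17, d_9 = (1416 - 17^2)/49 = 1127/49 = 23, a_9 = floor((37 + 17)/23) = 2.
  m_10 = 23*2 - 17 = 29, d_10 = (1416 - 29^2)/23 = 575/23 = 25, a_10 = floor((37 + 29)/25) = 2.
  m_11 = 25*2 - 29 = 21, d_11 = (1416 - 21^2)/25 = 975/25 = 39, a_11 = floor((37 + 21)/39) = 1.
  m_12 = 39*1 - 21 = 18, d_12 = (1416 - 18^2)/39 = 1092/39 = 28, a_12 = floor((37 + 18)/28) = 1.
  m_13 = 28*1 - 18 = 10, d_13 = (1416 - 10^2)/28 = 1316/28 = 47, a_13 = floor((37 + 10)/47) = 1.
  m_14 = 47*1 - 10 = 37, d_14 = (1416 - 37^2)/47 = 47/47 = 1, a_14 = floor((37 + 37)/1) = 74.
  m_15 = 1*74 - 37 = 37, d_15 = (1416 - 37^2)/1 = 47/1 = 47: (m_15, d_15) = (m_1, d_1) = (37, 47), so from here the quotients repeat a_1, ..., a_14; the period length is 14.
So sqrt(1416) = [37; (1, 1, 1, 2, 2, 1, 8, 1, 2, 2, 1, 1, 1, 74)] with period length k = 14.
k is even, so the fundamental solution of x^2 - 1416y^2 = 1 is (p_{k-1}, q_{k-1}) = (p_13, q_13); compute convergents through index 13.
Convergents (p_i = a_i*p_{i-1} + p_{i-2}, q_i = a_i*q_{i-1} + q_{i-2} with p_{-2}=0, p_{-1}=1, q_{-2}=1, q_{-1}=0):
  i=0: a_0=37, p_0 = 37*1 + 0 = 37, q_0 = 37*0 + 1 = 1.
  i=1: a_1=1, p_1 = 1*37 + 1 = 38, q_1 = 1*1 + 0 = 1.
  i=2: a_2=1, p_2 = 1*38 + 37 = 75, q_2 = 1*1 + 1 = 2.
  i=3: a_3=1, p_3 = 1*75 + 38 = 113, q_3 = 1*2 + 1 = 3.
  i=4: a_4=2, p_4 = 2*113 + 75 = 301, q_4 = 2*3 + 2 = 8.
  i=5: a_5=2, p_5 = 2*301 + 113 = 715, q_5 = 2*8 + 3 = 19.
  i=6: a_6=1, p_6 = 1*715 + 301 = 1016, q_6 = 1*19 + 8 = 27.
  i=7: a_7=8, p_7 = 8*1016 + 715 = 8843, q_7 = 8*27 + 19 = 235.
  i=8: a_8=1, p_8 = 1*8843 + 1016 = 9859, q_8 = 1*235 + 27 = 262.
  i=9: a_9=2, p_9 = 2*9859 + 8843 = 28561, q_9 = 2*262 + 235 = 759.
  i=10: a_10=2, p_10 = 2*28561 + 9859 = 66981, q_10 = 2*759 + 262 = 1780.
  i=11: a_11=1, p_11 = 1*66981 + 28561 = 95542, q_11 = 1*1780 + 759 = 2539.
  i=12: a_12=1, p_12 = 1*95542 + 66981 = 162523, q_12 = 1*2539 + 1780 = 4319.
  i=13: a_13=1, p_13 = 1*162523 + 95542 = 258065, q_13 = 1*4319 + 2539 = 6858.
Check: 258065^2 - 1416*6858^2 = 66597544225 - 66597544224 = 1, so (x, y) = (258065, 6858) solves the equation, and by the theorem it is the least positive solution.

(x, y) = (258065, 6858)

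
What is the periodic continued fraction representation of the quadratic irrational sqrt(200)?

[14; (7, 28)]

Write x_i = (sqrt(200) + m_i)/d_i with (m_0, d_0) = (0, 1). a_0 = floor(sqrt(200)) = 14, since 14^2 = 196 <= 200 < 225 = 15^2.
Iterate m_{i+1} = d_i*a_i - m_i, d_{i+1} = (200 - m_{i+1}^2)/d_i, a_{i+1} = floor((a_0 + m_{i+1})/d_{i+1}):
  m_1 = 1*14 - 0 = 14, d_1 = (200 - 14^2)/1 = 4/1 = 4, a_1 = floor((14 + 14)/4) = 7.
  m_2 = 4*7 - 14 = 14, d_2 = (200 - 14^2)/4 = 4/4 = 1, a_2 = floor((14 + 14)/1) = 28.
  m_3 = 1*28 - 14 = 14, d_3 = (200 - 14^2)/1 = 4/1 = 4: (m_3, d_3) = (m_1, d_1) = (14, 4), so from here the quotients repeat a_1, a_2; the period length is 2.
Hence the expansion of sqrt(200) is a_0 = 14 followed by the repeating block 7, 28 (period 2).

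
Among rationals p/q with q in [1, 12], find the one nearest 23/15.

17/11

Expand x = 23/15 as a continued fraction with the Euclidean algorithm:
  23 = 1*15 + 8, so a_0 = 1.
  15 = 1*8 + 7, so a_1 = 1.
  8 = 1*7 + 1, so a_2 = 1.
  7 = 7*1 + 0, so a_3 = 7.
so x = [1; 1, 1, 7].
Convergents (p_i = a_i*p_{i-1} + p_{i-2}, q_i = a_i*q_{i-1} + q_{i-2} with p_{-2}=0, p_{-1}=1, q_{-2}=1, q_{-1}=0), until the denominator exceeds 12:
  i=0: a_0=1, p_0 = 1*1 + 0 = 1, q_0 = 1*0 + 1 = 1.
  i=1: a_1=1, p_1 = 1*1 + 1 = 2, q_1 = 1*1 + 0 = 1.
  i=2: a_2=1, p_2 = 1*2 + 1 = 3, q_2 = 1*1 + 1 = 2.
  i=3: a_3=7, p_3 = 7*3 + 2 = 23, q_3 = 7*2 + 1 = 15.
q_3 = 15 > 12, so the last convergent with denominator <= 12 is p_2/q_2 = 3/2.
The closest fraction with denominator <= 12 is either p_2/q_2 or the intermediate fraction (k*p_2 + p_1)/(k*q_2 + q_1) with the largest k >= 1 whose denominator stays <= 12; these approach x as k grows, and every other convergent or intermediate fraction in range is farther away.
Largest k: floor((12 - q_1)/q_2) = floor((12 - 1)/2) = 5.
That gives (5*3 + 2)/(5*2 + 1) = 17/11.
Compare the errors: |x - 3/2| = |23*2 - 3*15|/(15*2) = 1/30, and |x - 17/11| = |23*11 - 17*15|/(15*11) = 2/165.
Cross-multiplying, 2*30 = 60 < 165 = 1*165, so 2/165 is smaller: the intermediate fraction 17/11 is closer to x than 3/2.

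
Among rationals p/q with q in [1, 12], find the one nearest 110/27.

Expand x = 110/27 as a continued fraction with the Euclidean algorithm:
  110 = 4*27 + 2, so a_0 = 4.
  27 = 13*2 + 1, so a_1 = 13.
  2 = 2*1 + 0, so a_2 = 2.
so x = [4; 13, 2].
Convergents (p_i = a_i*p_{i-1} + p_{i-2}, q_i = a_i*q_{i-1} + q_{i-2} with p_{-2}=0, p_{-1}=1, q_{-2}=1, q_{-1}=0), until the denominator exceeds 12:
  i=0: a_0=4, p_0 = 4*1 + 0 = 4, q_0 = 4*0 + 1 = 1.
  i=1: a_1=13, p_1 = 13*4 + 1 = 53, q_1 = 13*1 + 0 = 13.
q_1 = 13 > 12, so the last convergent with denominator <= 12 is p_0/q_0 = 4/1.
The closest fraction with denominator <= 12 is either p_0/q_0 or the intermediate fraction (k*p_0 + p_{-1})/(k*q_0 + q_{-1}) with the largest k >= 1 whose denominator stays <= 12; these approach x as k grows, and every other convergent or intermediate fraction in range is farther away.
Largest k: floor((12 - q_{-1})/q_0) = floor((12 - 0)/1) = 12 (using the seeds p_{-1} = 1, q_{-1} = 0).
That gives (12*4 + 1)/(12*1 + 0) = 49/12.
Compare the errors: |x - 4/1| = |110*1 - 4*27|/(27*1) = 2/27, and |x - 49/12| = |110*12 - 49*27|/(27*12) = 3/324.
Cross-multiplying, 3*27 = 81 < 648 = 2*324, so 3/324 is smaller: the intermediate fraction 49/12 is closer to x than 4/1.

49/12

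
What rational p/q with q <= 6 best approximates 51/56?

5/6

Expand x = 51/56 as a continued fraction with the Euclidean algorithm:
  51 = 0*56 + 51, so a_0 = 0.
  56 = 1*51 + 5, so a_1 = 1.
  51 = 10*5 + 1, so a_2 = 10.
  5 = 5*1 + 0, so a_3 = 5.
so x = [0; 1, 10, 5].
Convergents (p_i = a_i*p_{i-1} + p_{i-2}, q_i = a_i*q_{i-1} + q_{i-2} with p_{-2}=0, p_{-1}=1, q_{-2}=1, q_{-1}=0), until the denominator exceeds 6:
  i=0: a_0=0, p_0 = 0*1 + 0 = 0, q_0 = 0*0 + 1 = 1.
  i=1: a_1=1, p_1 = 1*0 + 1 = 1, q_1 = 1*1 + 0 = 1.
  i=2: a_2=10, p_2 = 10*1 + 0 = 10, q_2 = 10*1 + 1 = 11.
q_2 = 11 > 6, so the last convergent with denominator <= 6 is p_1/q_1 = 1/1.
The closest fraction with denominator <= 6 is either p_1/q_1 or the intermediate fraction (k*p_1 + p_0)/(k*q_1 + q_0) with the largest k >= 1 whose denominator stays <= 6; these approach x as k grows, and every other convergent or intermediate fraction in range is farther away.
Largest k: floor((6 - q_0)/q_1) = floor((6 - 1)/1) = 5.
That gives (5*1 + 0)/(5*1 + 1) = 5/6.
Compare the errors: |x - 1/1| = |51*1 - 1*56|/(56*1) = 5/56, and |x - 5/6| = |51*6 - 5*56|/(56*6) = 26/336.
Cross-multiplying, 26*56 = 1456 < 1680 = 5*336, so 26/336 is smaller: the intermediate fraction 5/6 is closer to x than 1/1.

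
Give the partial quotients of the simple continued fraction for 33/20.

Run the Euclidean algorithm on 33 and 20; the successive quotients are the partial quotients a_0, a_1, ... (each step inverts the fractional part left over by the previous one):
  33 = 1*20 + 13, so a_0 = 1.
  20 = 1*13 + 7, so a_1 = 1.
  13 = 1*7 + 6, so a_2 = 1.
  7 = 1*6 + 1, so a_3 = 1.
  6 = 6*1 + 0, so a_4 = 6.
The remainder reaches 0 after 5 divisions, so the expansion has 5 partial quotients, read off in order.

[1; 1, 1, 1, 6]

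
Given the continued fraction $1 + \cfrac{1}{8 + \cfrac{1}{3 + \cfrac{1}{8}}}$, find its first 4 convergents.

Using the convergent recurrence p_i = a_i*p_{i-1} + p_{i-2}, q_i = a_i*q_{i-1} + q_{i-2} with p_{-2}=0, p_{-1}=1, q_{-2}=1, q_{-1}=0:
  i=0: a_0=1, p_0 = 1*1 + 0 = 1, q_0 = 1*0 + 1 = 1.
  i=1: a_1=8, p_1 = 8*1 + 1 = 9, q_1 = 8*1 + 0 = 8.
  i=2: a_2=3, p_2 = 3*9 + 1 = 28, q_2 = 3*8 + 1 = 25.
  i=3: a_3=8, p_3 = 8*28 + 9 = 233, q_3 = 8*25 + 8 = 208.

1/1, 9/8, 28/25, 233/208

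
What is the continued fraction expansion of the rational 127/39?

Run the Euclidean algorithm on 127 and 39; the successive quotients are the partial quotients a_0, a_1, ... (each step inverts the fractional part left over by the previous one):
  127 = 3*39 + 10, so a_0 = 3.
  39 = 3*10 + 9, so a_1 = 3.
  10 = 1*9 + 1, so a_2 = 1.
  9 = 9*1 + 0, so a_3 = 9.
The remainder reaches 0 after 4 divisions, so the expansion has 4 partial quotients, read off in order.

[3; 3, 1, 9]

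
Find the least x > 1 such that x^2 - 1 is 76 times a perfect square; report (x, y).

(x, y) = (57799, 6630)

First expand sqrt(76) as a continued fraction. With x_i = (sqrt(76) + m_i)/d_i and (m_0, d_0) = (0, 1): a_0 = floor(sqrt(76)) = 8, since 8^2 = 64 <= 76 < 81 = 9^2.
Iterate m_{i+1} = d_i*a_i - m_i, d_{i+1} = (76 - m_{i+1}^2)/d_i, a_{i+1} = floor((a_0 + m_{i+1})/d_{i+1}):
  m_1 = 1*8 - 0 = 8, d_1 = (76 - 8^2)/1 = 12/1 = 12, a_1 = floor((8 + 8)/12) = 1.
  m_2 = 12*1 - 8 = 4, d_2 = (76 - 4^2)/12 = 60/12 = 5, a_2 = floor((8 + 4)/5) = 2.
  m_3 = 5*2 - 4 = 6, d_3 = (76 - 6^2)/5 = 40/5 = 8, a_3 = floor((8 + 6)/8) = 1.
  m_4 = 8*1 - 6 = 2, d_4 = (76 - 2^2)/8 = 72/8 = 9, a_4 = floor((8 + 2)/9) = 1.
  m_5 = 9*1 - 2 = 7, d_5 = (76 - 7^2)/9 = 27/9 = 3, a_5 = floor((8 + 7)/3) = 5.
  m_6 = 3*5 - 7 = 8, d_6 = (76 - 8^2)/3 = 12/3 = 4, a_6 = floor((8 + 8)/4) = 4.
  m_7 = 4*4 - 8 = 8, d_7 = (76 - 8^2)/4 = 12/4 = 3, a_7 = floor((8 + 8)/3) = 5.
  m_8 = 3*5 - 8 = 7, d_8 = (76 - 7^2)/3 = 27/3 = 9, a_8 = floor((8 + 7)/9) = 1.
  m_9 = 9*1 - 7 = 2, d_9 = (76 - 2^2)/9 = 72/9 = 8, a_9 = floor((8 + 2)/8) = 1.
  m_10 = 8*1 - 2 = 6, d_10 = (76 - 6^2)/8 = 40/8 = 5, a_10 = floor((8 + 6)/5) = 2.
  m_11 = 5*2 - 6 = 4, d_11 = (76 - 4^2)/5 = 60/5 = 12, a_11 = floor((8 + 4)/12) = 1.
  m_12 = 12*1 - 4 = 8, d_12 = (76 - 8^2)/12 = 12/12 = 1, a_12 = floor((8 + 8)/1) = 16.
  m_13 = 1*16 - 8 = 8, d_13 = (76 - 8^2)/1 = 12/1 = 12: (m_13, d_13) = (m_1, d_1) = (8, 12), so from here the quotients repeat a_1, ..., a_12; the period length is 12.
So sqrt(76) = [8; (1, 2, 1, 1, 5, 4, 5, 1, 1, 2, 1, 16)] with period length k = 12.
k is even, so the fundamental solution of x^2 - 76y^2 = 1 is (p_{k-1}, q_{k-1}) = (p_11, q_11); compute convergents through index 11.
Convergents (p_i = a_i*p_{i-1} + p_{i-2}, q_i = a_i*q_{i-1} + q_{i-2} with p_{-2}=0, p_{-1}=1, q_{-2}=1, q_{-1}=0):
  i=0: a_0=8, p_0 = 8*1 + 0 = 8, q_0 = 8*0 + 1 = 1.
  i=1: a_1=1, p_1 = 1*8 + 1 = 9, q_1 = 1*1 + 0 = 1.
  i=2: a_2=2, p_2 = 2*9 + 8 = 26, q_2 = 2*1 + 1 = 3.
  i=3: a_3=1, p_3 = 1*26 + 9 = 35, q_3 = 1*3 + 1 = 4.
  i=4: a_4=1, p_4 = 1*35 + 26 = 61, q_4 = 1*4 + 3 = 7.
  i=5: a_5=5, p_5 = 5*61 + 35 = 340, q_5 = 5*7 + 4 = 39.
  i=6: a_6=4, p_6 = 4*340 + 61 = 1421, q_6 = 4*39 + 7 = 163.
  i=7: a_7=5, p_7 = 5*1421 + 340 = 7445, q_7 = 5*163 + 39 = 854.
  i=8: a_8=1, p_8 = 1*7445 + 1421 = 8866, q_8 = 1*854 + 163 = 1017.
  i=9: a_9=1, p_9 = 1*8866 + 7445 = 16311, q_9 = 1*1017 + 854 = 1871.
  i=10: a_10=2, p_10 = 2*16311 + 8866 = 41488, q_10 = 2*1871 + 1017 = 4759.
  i=11: a_11=1, p_11 = 1*41488 + 16311 = 57799, q_11 = 1*4759 + 1871 = 6630.
Check: 57799^2 - 76*6630^2 = 3340724401 - 3340724400 = 1, so (x, y) = (57799, 6630) solves the equation, and by the theorem it is the least positive solution.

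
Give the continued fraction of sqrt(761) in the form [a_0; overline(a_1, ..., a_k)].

[27; overline(1, 1, 2, 2, 1, 1, 54)]

Write x_i = (sqrt(761) + m_i)/d_i with (m_0, d_0) = (0, 1). a_0 = floor(sqrt(761)) = 27, since 27^2 = 729 <= 761 < 784 = 28^2.
Iterate m_{i+1} = d_i*a_i - m_i, d_{i+1} = (761 - m_{i+1}^2)/d_i, a_{i+1} = floor((a_0 + m_{i+1})/d_{i+1}):
  m_1 = 1*27 - 0 = 27, d_1 = (761 - 27^2)/1 = 32/1 = 32, a_1 = floor((27 + 27)/32) = 1.
  m_2 = 32*1 - 27 = 5, d_2 = (761 - 5^2)/32 = 736/32 = 23, a_2 = floor((27 + 5)/23) = 1.
  m_3 = 23*1 - 5 = 18, d_3 = (761 - 18^2)/23 = 437/23 = 19, a_3 = floor((27 + 18)/19) = 2.
  m_4 = 19*2 - 18 = 20, d_4 = (761 - 20^2)/19 = 361/19 = 19, a_4 = floor((27 + 20)/19) = 2.
  m_5 = 19*2 - 20 = 18, d_5 = (761 - 18^2)/19 = 437/19 = 23, a_5 = floor((27 + 18)/23) = 1.
  m_6 = 23*1 - 18 = 5, d_6 = (761 - 5^2)/23 = 736/23 = 32, a_6 = floor((27 + 5)/32) = 1.
  m_7 = 32*1 - 5 = 27, d_7 = (761 - 27^2)/32 = 32/32 = 1, a_7 = floor((27 + 27)/1) = 54.
  m_8 = 1*54 - 27 = 27, d_8 = (761 - 27^2)/1 = 32/1 = 32: (m_8, d_8) = (m_1, d_1) = (27, 32), so from here the quotients repeat a_1, ..., a_7; the period length is 7.
Hence the expansion of sqrt(761) is a_0 = 27 followed by the repeating block 1, 1, 2, 2, 1, 1, 54 (period 7).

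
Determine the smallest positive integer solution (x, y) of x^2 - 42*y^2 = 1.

(x, y) = (13, 2)

First expand sqrt(42) as a continued fraction. With x_i = (sqrt(42) + m_i)/d_i and (m_0, d_0) = (0, 1): a_0 = floor(sqrt(42)) = 6, since 6^2 = 36 <= 42 < 49 = 7^2.
Iterate m_{i+1} = d_i*a_i - m_i, d_{i+1} = (42 - m_{i+1}^2)/d_i, a_{i+1} = floor((a_0 + m_{i+1})/d_{i+1}):
  m_1 = 1*6 - 0 = 6, d_1 = (42 - 6^2)/1 = 6/1 = 6, a_1 = floor((6 + 6)/6) = 2.
  m_2 = 6*2 - 6 = 6, d_2 = (42 - 6^2)/6 = 6/6 = 1, a_2 = floor((6 + 6)/1) = 12.
  m_3 = 1*12 - 6 = 6, d_3 = (42 - 6^2)/1 = 6/1 = 6: (m_3, d_3) = (m_1, d_1) = (6, 6), so from here the quotients repeat a_1, a_2; the period length is 2.
So sqrt(42) = [6; (2, 12)] with period length k = 2.
k is even, so the fundamental solution of x^2 - 42y^2 = 1 is (p_{k-1}, q_{k-1}) = (p_1, q_1); compute convergents through index 1.
Convergents (p_i = a_i*p_{i-1} + p_{i-2}, q_i = a_i*q_{i-1} + q_{i-2} with p_{-2}=0, p_{-1}=1, q_{-2}=1, q_{-1}=0):
  i=0: a_0=6, p_0 = 6*1 + 0 = 6, q_0 = 6*0 + 1 = 1.
  i=1: a_1=2, p_1 = 2*6 + 1 = 13, q_1 = 2*1 + 0 = 2.
Check: 13^2 - 42*2^2 = 169 - 168 = 1, so (x, y) = (13, 2) solves the equation, and by the theorem it is the least positive solution.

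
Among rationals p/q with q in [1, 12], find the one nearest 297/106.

Expand x = 297/106 as a continued fraction with the Euclidean algorithm:
  297 = 2*106 + 85, so a_0 = 2.
  106 = 1*85 + 21, so a_1 = 1.
  85 = 4*21 + 1, so a_2 = 4.
  21 = 21*1 + 0, so a_3 = 21.
so x = [2; 1, 4, 21].
Convergents (p_i = a_i*p_{i-1} + p_{i-2}, q_i = a_i*q_{i-1} + q_{i-2} with p_{-2}=0, p_{-1}=1, q_{-2}=1, q_{-1}=0), until the denominator exceeds 12:
  i=0: a_0=2, p_0 = 2*1 + 0 = 2, q_0 = 2*0 + 1 = 1.
  i=1: a_1=1, p_1 = 1*2 + 1 = 3, q_1 = 1*1 + 0 = 1.
  i=2: a_2=4, p_2 = 4*3 + 2 = 14, q_2 = 4*1 + 1 = 5.
  i=3: a_3=21, p_3 = 21*14 + 3 = 297, q_3 = 21*5 + 1 = 106.
q_3 = 106 > 12, so the last convergent with denominator <= 12 is p_2/q_2 = 14/5.
The closest fraction with denominator <= 12 is either p_2/q_2 or the intermediate fraction (k*p_2 + p_1)/(k*q_2 + q_1) with the largest k >= 1 whose denominator stays <= 12; these approach x as k grows, and every other convergent or intermediate fraction in range is farther away.
Largest k: floor((12 - q_1)/q_2) = floor((12 - 1)/5) = 2.
That gives (2*14 + 3)/(2*5 + 1) = 31/11.
Compare the errors: |x - 14/5| = |297*5 - 14*106|/(106*5) = 1/530, and |x - 31/11| = |297*11 - 31*106|/(106*11) = 19/1166.
Cross-multiplying, 1*1166 = 1166 < 10070 = 19*530, so 1/530 is smaller: the convergent 14/5 is closer to x than 31/11.

14/5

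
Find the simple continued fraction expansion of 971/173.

Run the Euclidean algorithm on 971 and 173; the successive quotients are the partial quotients a_0, a_1, ... (each step inverts the fractional part left over by the previous one):
  971 = 5*173 + 106, so a_0 = 5.
  173 = 1*106 + 67, so a_1 = 1.
  106 = 1*67 + 39, so a_2 = 1.
  67 = 1*39 + 28, so a_3 = 1.
  39 = 1*28 + 11, so a_4 = 1.
  28 = 2*11 + 6, so a_5 = 2.
  11 = 1*6 + 5, so a_6 = 1.
  6 = 1*5 + 1, so a_7 = 1.
  5 = 5*1 + 0, so a_8 = 5.
The remainder reaches 0 after 9 divisions, so the expansion has 9 partial quotients, read off in order.

[5; 1, 1, 1, 1, 2, 1, 1, 5]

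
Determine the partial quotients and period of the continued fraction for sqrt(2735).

[52; (3, 2, 1, 2, 1, 9, 1, 2, 1, 2, 3, 104)]

Write x_i = (sqrt(2735) + m_i)/d_i with (m_0, d_0) = (0, 1). a_0 = floor(sqrt(2735)) = 52, since 52^2 = 2704 <= 2735 < 2809 = 53^2.
Iterate m_{i+1} = d_i*a_i - m_i, d_{i+1} = (2735 - m_{i+1}^2)/d_i, a_{i+1} = floor((a_0 + m_{i+1})/d_{i+1}):
  m_1 = 1*52 - 0 = 52, d_1 = (2735 - 52^2)/1 = 31/1 = 31, a_1 = floor((52 + 52)/31) = 3.
  m_2 = 31*3 - 52 = 41, d_2 = (2735 - 41^2)/31 = 1054/31 = 34, a_2 = floor((52 + 41)/34) = 2.
  m_3 = 34*2 - 41 = 27, d_3 = (2735 - 27^2)/34 = 2006/34 = 59, a_3 = floor((52 + 27)/59) = 1.
  m_4 = 59*1 - 27 = 32, d_4 = (2735 - 32^2)/59 = 1711/59 = 29, a_4 = floor((52 + 32)/29) = 2.
  m_5 = 29*2 - 32 = 26, d_5 = (2735 - 26^2)/29 = 2059/29 = 71, a_5 = floor((52 + 26)/71) = 1.
  m_6 = 71*1 - 26 = 45, d_6 = (2735 - 45^2)/71 = 710/71 = 10, a_6 = floor((52 + 45)/10) = 9.
  m_7 = 10*9 - 45 = 45, d_7 = (2735 - 45^2)/10 = 710/10 = 71, a_7 = floor((52 + 45)/71) = 1.
  m_8 = 71*1 - 45 = 26, d_8 = (2735 - 26^2)/71 = 2059/71 = 29, a_8 = floor((52 + 26)/29) = 2.
  m_9 = 29*2 - 26 = 32, d_9 = (2735 - 32^2)/29 = 1711/29 = 59, a_9 = floor((52 + 32)/59) = 1.
  m_10 = 59*1 - 32 = 27, d_10 = (2735 - 27^2)/59 = 2006/59 = 34, a_10 = floor((52 + 27)/34) = 2.
  m_11 = 34*2 - 27 = 41, d_11 = (2735 - 41^2)/34 = 1054/34 = 31, a_11 = floor((52 + 41)/31) = 3.
  m_12 = 31*3 - 41 = 52, d_12 = (2735 - 52^2)/31 = 31/31 = 1, a_12 = floor((52 + 52)/1) = 104.
  m_13 = 1*104 - 52 = 52, d_13 = (2735 - 52^2)/1 = 31/1 = 31: (m_13, d_13) = (m_1, d_1) = (52, 31), so from here the quotients repeat a_1, ..., a_12; the period length is 12.
Hence the expansion of sqrt(2735) is a_0 = 52 followed by the repeating block 3, 2, 1, 2, 1, 9, 1, 2, 1, 2, 3, 104 (period 12).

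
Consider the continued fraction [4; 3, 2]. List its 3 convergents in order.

Using the convergent recurrence p_i = a_i*p_{i-1} + p_{i-2}, q_i = a_i*q_{i-1} + q_{i-2} with p_{-2}=0, p_{-1}=1, q_{-2}=1, q_{-1}=0:
  i=0: a_0=4, p_0 = 4*1 + 0 = 4, q_0 = 4*0 + 1 = 1.
  i=1: a_1=3, p_1 = 3*4 + 1 = 13, q_1 = 3*1 + 0 = 3.
  i=2: a_2=2, p_2 = 2*13 + 4 = 30, q_2 = 2*3 + 1 = 7.

4/1, 13/3, 30/7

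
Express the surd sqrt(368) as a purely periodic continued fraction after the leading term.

[19; (5, 2, 5, 38)]

Write x_i = (sqrt(368) + m_i)/d_i with (m_0, d_0) = (0, 1). a_0 = floor(sqrt(368)) = 19, since 19^2 = 361 <= 368 < 400 = 20^2.
Iterate m_{i+1} = d_i*a_i - m_i, d_{i+1} = (368 - m_{i+1}^2)/d_i, a_{i+1} = floor((a_0 + m_{i+1})/d_{i+1}):
  m_1 = 1*19 - 0 = 19, d_1 = (368 - 19^2)/1 = 7/1 = 7, a_1 = floor((19 + 19)/7) = 5.
  m_2 = 7*5 - 19 = 16, d_2 = (368 - 16^2)/7 = 112/7 = 16, a_2 = floor((19 + 16)/16) = 2.
  m_3 = 16*2 - 16 = 16, d_3 = (368 - 16^2)/16 = 112/16 = 7, a_3 = floor((19 + 16)/7) = 5.
  m_4 = 7*5 - 16 = 19, d_4 = (368 - 19^2)/7 = 7/7 = 1, a_4 = floor((19 + 19)/1) = 38.
  m_5 = 1*38 - 19 = 19, d_5 = (368 - 19^2)/1 = 7/1 = 7: (m_5, d_5) = (m_1, d_1) = (19, 7), so from here the quotients repeat a_1, ..., a_4; the period length is 4.
Hence the expansion of sqrt(368) is a_0 = 19 followed by the repeating block 5, 2, 5, 38 (period 4).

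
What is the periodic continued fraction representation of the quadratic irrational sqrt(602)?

Write x_i = (sqrt(602) + m_i)/d_i with (m_0, d_0) = (0, 1). a_0 = floor(sqrt(602)) = 24, since 24^2 = 576 <= 602 < 625 = 25^2.
Iterate m_{i+1} = d_i*a_i - m_i, d_{i+1} = (602 - m_{i+1}^2)/d_i, a_{i+1} = floor((a_0 + m_{i+1})/d_{i+1}):
  m_1 = 1*24 - 0 = 24, d_1 = (602 - 24^2)/1 = 26/1 = 26, a_1 = floor((24 + 24)/26) = 1.
  m_2 = 26*1 - 24 = 2, d_2 = (602 - 2^2)/26 = 598/26 = 23, a_2 = floor((24 + 2)/23) = 1.
  m_3 = 23*1 - 2 = 21, d_3 = (602 - 21^2)/23 = 161/23 = 7, a_3 = floor((24 + 21)/7) = 6.
  m_4 = 7*6 - 21 = 21, d_4 = (602 - 21^2)/7 = 161/7 = 23, a_4 = floor((24 + 21)/23) = 1.
  m_5 = 23*1 - 21 = 2, d_5 = (602 - 2^2)/23 = 598/23 = 26, a_5 = floor((24 + 2)/26) = 1.
  m_6 = 26*1 - 2 = 24, d_6 = (602 - 24^2)/26 = 26/26 = 1, a_6 = floor((24 + 24)/1) = 48.
  m_7 = 1*48 - 24 = 24, d_7 = (602 - 24^2)/1 = 26/1 = 26: (m_7, d_7) = (m_1, d_1) = (24, 26), so from here the quotients repeat a_1, ..., a_6; the period length is 6.
Hence the expansion of sqrt(602) is a_0 = 24 followed by the repeating block 1, 1, 6, 1, 1, 48 (period 6).

[24; (1, 1, 6, 1, 1, 48)]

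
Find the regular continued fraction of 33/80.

Run the Euclidean algorithm on 33 and 80; the successive quotients are the partial quotients a_0, a_1, ... (each step inverts the fractional part left over by the previous one):
  33 = 0*80 + 33, so a_0 = 0.
  80 = 2*33 + 14, so a_1 = 2.
  33 = 2*14 + 5, so a_2 = 2.
  14 = 2*5 + 4, so a_3 = 2.
  5 = 1*4 + 1, so a_4 = 1.
  4 = 4*1 + 0, so a_5 = 4.
The remainder reaches 0 after 6 divisions, so the expansion has 6 partial quotients, read off in order.

[0; 2, 2, 2, 1, 4]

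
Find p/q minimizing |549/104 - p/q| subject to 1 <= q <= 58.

Expand x = 549/104 as a continued fraction with the Euclidean algorithm:
  549 = 5*104 + 29, so a_0 = 5.
  104 = 3*29 + 17, so a_1 = 3.
  29 = 1*17 + 12, so a_2 = 1.
  17 = 1*12 + 5, so a_3 = 1.
  12 = 2*5 + 2, so a_4 = 2.
  5 = 2*2 + 1, so a_5 = 2.
  2 = 2*1 + 0, so a_6 = 2.
so x = [5; 3, 1, 1, 2, 2, 2].
Convergents (p_i = a_i*p_{i-1} + p_{i-2}, q_i = a_i*q_{i-1} + q_{i-2} with p_{-2}=0, p_{-1}=1, q_{-2}=1, q_{-1}=0), until the denominator exceeds 58:
  i=0: a_0=5, p_0 = 5*1 + 0 = 5, q_0 = 5*0 + 1 = 1.
  i=1: a_1=3, p_1 = 3*5 + 1 = 16, q_1 = 3*1 + 0 = 3.
  i=2: a_2=1, p_2 = 1*16 + 5 = 21, q_2 = 1*3 + 1 = 4.
  i=3: a_3=1, p_3 = 1*21 + 16 = 37, q_3 = 1*4 + 3 = 7.
  i=4: a_4=2, p_4 = 2*37 + 21 = 95, q_4 = 2*7 + 4 = 18.
  i=5: a_5=2, p_5 = 2*95 + 37 = 227, q_5 = 2*18 + 7 = 43.
  i=6: a_6=2, p_6 = 2*227 + 95 = 549, q_6 = 2*43 + 18 = 104.
q_6 = 104 > 58, so the last convergent with denominator <= 58 is p_5/q_5 = 227/43.
The closest fraction with denominator <= 58 is either p_5/q_5 or the intermediate fraction (k*p_5 + p_4)/(k*q_5 + q_4) with the largest k >= 1 whose denominator stays <= 58; these approach x as k grows, and every other convergent or intermediate fraction in range is farther away.
Largest k: floor((58 - q_4)/q_5) = floor((58 - 18)/43) = 0.
Since k = 0, no intermediate fraction beyond p_5/q_5 has denominator <= 58, so the convergent 227/43 is the closest (its error is |549*43 - 227*104|/(104*43) = 1/4472).

227/43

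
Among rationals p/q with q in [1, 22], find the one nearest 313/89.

Expand x = 313/89 as a continued fraction with the Euclidean algorithm:
  313 = 3*89 + 46, so a_0 = 3.
  89 = 1*46 + 43, so a_1 = 1.
  46 = 1*43 + 3, so a_2 = 1.
  43 = 14*3 + 1, so a_3 = 14.
  3 = 3*1 + 0, so a_4 = 3.
so x = [3; 1, 1, 14, 3].
Convergents (p_i = a_i*p_{i-1} + p_{i-2}, q_i = a_i*q_{i-1} + q_{i-2} with p_{-2}=0, p_{-1}=1, q_{-2}=1, q_{-1}=0), until the denominator exceeds 22:
  i=0: a_0=3, p_0 = 3*1 + 0 = 3, q_0 = 3*0 + 1 = 1.
  i=1: a_1=1, p_1 = 1*3 + 1 = 4, q_1 = 1*1 + 0 = 1.
  i=2: a_2=1, p_2 = 1*4 + 3 = 7, q_2 = 1*1 + 1 = 2.
  i=3: a_3=14, p_3 = 14*7 + 4 = 102, q_3 = 14*2 + 1 = 29.
q_3 = 29 > 22, so the last convergent with denominator <= 22 is p_2/q_2 = 7/2.
The closest fraction with denominator <= 22 is either p_2/q_2 or the intermediate fraction (k*p_2 + p_1)/(k*q_2 + q_1) with the largest k >= 1 whose denominator stays <= 22; these approach x as k grows, and every other convergent or intermediate fraction in range is farther away.
Largest k: floor((22 - q_1)/q_2) = floor((22 - 1)/2) = 10.
That gives (10*7 + 4)/(10*2 + 1) = 74/21.
Compare the errors: |x - 7/2| = |313*2 - 7*89|/(89*2) = 3/178, and |x - 74/21| = |313*21 - 74*89|/(89*21) = 13/1869.
Cross-multiplying, 13*178 = 2314 < 5607 = 3*1869, so 13/1869 is smaller: the intermediate fraction 74/21 is closer to x than 7/2.

74/21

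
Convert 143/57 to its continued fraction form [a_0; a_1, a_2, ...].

Run the Euclidean algorithm on 143 and 57; the successive quotients are the partial quotients a_0, a_1, ... (each step inverts the fractional part left over by the previous one):
  143 = 2*57 + 29, so a_0 = 2.
  57 = 1*29 + 28, so a_1 = 1.
  29 = 1*28 + 1, so a_2 = 1.
  28 = 28*1 + 0, so a_3 = 28.
The remainder reaches 0 after 4 divisions, so the expansion has 4 partial quotients, read off in order.

[2; 1, 1, 28]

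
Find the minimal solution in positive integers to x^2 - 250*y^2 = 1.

(x, y) = (39480499, 2496966)

First expand sqrt(250) as a continued fraction. With x_i = (sqrt(250) + m_i)/d_i and (m_0, d_0) = (0, 1): a_0 = floor(sqrt(250)) = 15, since 15^2 = 225 <= 250 < 256 = 16^2.
Iterate m_{i+1} = d_i*a_i - m_i, d_{i+1} = (250 - m_{i+1}^2)/d_i, a_{i+1} = floor((a_0 + m_{i+1})/d_{i+1}):
  m_1 = 1*15 - 0 = 15, d_1 = (250 - 15^2)/1 = 25/1 = 25, a_1 = floor((15 + 15)/25) = 1.
  m_2 = 25*1 - 15 = 10, d_2 = (250 - 10^2)/25 = 150/25 = 6, a_2 = floor((15 + 10)/6) = 4.
  m_3 = 6*4 - 10 = 14, d_3 = (250 - 14^2)/6 = 54/6 = 9, a_3 = floor((15 + 14)/9) = 3.
  m_4 = 9*3 - 14 = 13, d_4 = (250 - 13^2)/9 = 81/9 = 9, a_4 = floor((15 + 13)/9) = 3.
  m_5 = 9*3 - 13 = 14, d_5 = (250 - 14^2)/9 = 54/9 = 6, a_5 = floor((15 + 14)/6) = 4.
  m_6 = 6*4 - 14 = 10, d_6 = (250 - 10^2)/6 = 150/6 = 25, a_6 = floor((15 + 10)/25) = 1.
  m_7 = 25*1 - 10 = 15, d_7 = (250 - 15^2)/25 = 25/25 = 1, a_7 = floor((15 + 15)/1) = 30.
  m_8 = 1*30 - 15 = 15, d_8 = (250 - 15^2)/1 = 25/1 = 25: (m_8, d_8) = (m_1, d_1) = (15, 25), so from here the quotients repeat a_1, ..., a_7; the period length is 7.
So sqrt(250) = [15; (1, 4, 3, 3, 4, 1, 30)] with period length k = 7.
k is odd, so (p_{k-1}, q_{k-1}) only solves x^2 - 250y^2 = -1 and the fundamental solution of x^2 - 250y^2 = 1 is (p_{2k-1}, q_{2k-1}) = (p_13, q_13); compute convergents through index 13, running through the period twice.
Convergents (p_i = a_i*p_{i-1} + p_{i-2}, q_i = a_i*q_{i-1} + q_{i-2} with p_{-2}=0, p_{-1}=1, q_{-2}=1, q_{-1}=0):
  i=0: a_0=15, p_0 = 15*1 + 0 = 15, q_0 = 15*0 + 1 = 1.
  i=1: a_1=1, p_1 = 1*15 + 1 = 16, q_1 = 1*1 + 0 = 1.
  i=2: a_2=4, p_2 = 4*16 + 15 = 79, q_2 = 4*1 + 1 = 5.
  i=3: a_3=3, p_3 = 3*79 + 16 = 253, q_3 = 3*5 + 1 = 16.
  i=4: a_4=3, p_4 = 3*253 + 79 = 838, q_4 = 3*16 + 5 = 53.
  i=5: a_5=4, p_5 = 4*838 + 253 = 3605, q_5 = 4*53 + 16 = 228.
  i=6: a_6=1, p_6 = 1*3605 + 838 = 4443, q_6 = 1*228 + 53 = 281.
  i=7: a_7=30, p_7 = 30*4443 + 3605 = 136895, q_7 = 30*281 + 228 = 8658.
  i=8: a_8=1, p_8 = 1*136895 + 4443 = 141338, q_8 = 1*8658 + 281 = 8939.
  i=9: a_9=4, p_9 = 4*141338 + 136895 = 702247, q_9 = 4*8939 + 8658 = 44414.
  i=10: a_10=3, p_10 = 3*702247 + 141338 = 2248079, q_10 = 3*44414 + 8939 = 142181.
  i=11: a_11=3, p_11 = 3*2248079 + 702247 = 7446484, q_11 = 3*142181 + 44414 = 470957.
  i=12: a_12=4, p_12 = 4*7446484 + 2248079 = 32034015, q_12 = 4*470957 + 142181 = 2026009.
  i=13: a_13=1, p_13 = 1*32034015 + 7446484 = 39480499, q_13 = 1*2026009 + 470957 = 2496966.
Indeed p_6^2 - 250*q_6^2 = 19740249 - 19740250 = -1, not +1.
Check: 39480499^2 - 250*2496966^2 = 1558709801289001 - 1558709801289000 = 1, so (x, y) = (39480499, 2496966) solves the equation, and by the theorem it is the least positive solution.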